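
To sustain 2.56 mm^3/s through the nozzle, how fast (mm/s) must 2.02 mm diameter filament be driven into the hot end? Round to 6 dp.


A = pi*(2.02/2)^2 = 3.204739
v = 2.56 / 3.204739 = 0.798817 mm/s


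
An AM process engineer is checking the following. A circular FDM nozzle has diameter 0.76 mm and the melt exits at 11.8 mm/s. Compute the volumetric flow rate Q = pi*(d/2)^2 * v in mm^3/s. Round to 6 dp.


A = pi*(0.76/2)^2 = 0.45364598 mm^2
Q = 0.45364598 * 11.8 = 5.353023 mm^3/s


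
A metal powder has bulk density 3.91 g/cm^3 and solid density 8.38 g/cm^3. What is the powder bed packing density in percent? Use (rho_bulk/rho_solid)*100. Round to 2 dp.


Packing = (3.91/8.38)*100 = 46.66 %


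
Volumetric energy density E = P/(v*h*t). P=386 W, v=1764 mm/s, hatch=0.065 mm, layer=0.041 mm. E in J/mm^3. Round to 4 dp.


E = 386 / (1764*0.065*0.041) = 82.1091 J/mm^3


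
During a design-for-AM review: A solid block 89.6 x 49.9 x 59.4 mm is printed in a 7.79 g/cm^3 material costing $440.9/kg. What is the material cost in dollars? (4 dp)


V = 89.6 * 49.9 * 59.4 = 265579.776 mm^3 = 265.579776 cm^3
Mass = 265.579776 * 7.79 / 1000 = 2.06886646 kg
Cost = 2.06886646 * 440.9 = 912.1632 $


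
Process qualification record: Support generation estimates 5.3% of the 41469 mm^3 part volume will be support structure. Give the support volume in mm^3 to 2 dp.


V_support = 41469 * 0.053 = 2197.86 mm^3


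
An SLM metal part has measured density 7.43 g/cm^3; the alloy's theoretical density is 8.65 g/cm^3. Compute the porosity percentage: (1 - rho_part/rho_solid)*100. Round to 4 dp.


Porosity = (1-7.43/8.65)*100 = 14.104 %


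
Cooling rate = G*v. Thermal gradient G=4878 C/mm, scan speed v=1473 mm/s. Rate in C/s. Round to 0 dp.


CR = 4878 * 1473 = 7185294 C/s


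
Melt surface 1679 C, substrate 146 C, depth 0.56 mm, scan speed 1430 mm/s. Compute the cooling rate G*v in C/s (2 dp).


G = (1679-146)/0.56 = 2737.5 C/mm
CR = 2737.5 * 1430 = 3914625.0 C/s


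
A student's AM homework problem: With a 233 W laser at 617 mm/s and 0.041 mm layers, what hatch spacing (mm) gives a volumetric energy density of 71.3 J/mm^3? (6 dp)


h = 233 / (71.3*617*0.041) = 0.129181 mm


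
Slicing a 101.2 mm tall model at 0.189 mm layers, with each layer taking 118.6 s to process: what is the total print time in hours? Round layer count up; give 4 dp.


Layers = ceil(101.2/0.189) = 536
t = 536 * 118.6 / 3600 = 17.6582 hrs


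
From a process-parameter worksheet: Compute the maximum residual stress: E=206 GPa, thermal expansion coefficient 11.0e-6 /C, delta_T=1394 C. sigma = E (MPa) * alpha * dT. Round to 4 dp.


sigma = 206*1000 * 11.0e-6 * 1394 = 3158.804 MPa


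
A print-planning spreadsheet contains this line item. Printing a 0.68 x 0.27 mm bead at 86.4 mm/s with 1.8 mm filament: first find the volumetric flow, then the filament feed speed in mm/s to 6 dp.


Q = 0.68 * 0.27 * 86.4 = 15.86304 mm^3/s
A_fil = pi*(1.8/2)^2 = 2.54469005 mm^2
v_feed = 15.86304 / 2.54469005 = 6.233781 mm/s


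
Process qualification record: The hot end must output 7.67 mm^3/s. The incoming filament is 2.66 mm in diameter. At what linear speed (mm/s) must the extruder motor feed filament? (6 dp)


A = pi*(2.66/2)^2 = 5.557163
v = 7.67 / 5.557163 = 1.380201 mm/s


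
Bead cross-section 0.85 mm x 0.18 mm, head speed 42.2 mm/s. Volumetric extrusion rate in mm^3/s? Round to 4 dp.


Rate = 0.85 * 0.18 * 42.2 = 6.4566 mm^3/s


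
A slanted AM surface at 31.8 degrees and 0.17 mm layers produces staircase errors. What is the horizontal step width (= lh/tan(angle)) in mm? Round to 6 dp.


step = 0.17 / tan(31.8) = 0.274182 mm


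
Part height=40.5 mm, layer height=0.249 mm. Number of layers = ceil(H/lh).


Layers = ceil(40.5/0.249) = 163


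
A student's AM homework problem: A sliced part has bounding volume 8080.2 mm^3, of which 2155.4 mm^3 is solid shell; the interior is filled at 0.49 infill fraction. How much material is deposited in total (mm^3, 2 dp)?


V_infill = (8080.2 - 2155.4) * 0.49 = 2903.15
V_total = 2155.4 + 2903.15 = 5058.55 mm^3


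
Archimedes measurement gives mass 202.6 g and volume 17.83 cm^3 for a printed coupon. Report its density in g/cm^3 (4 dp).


rho = 202.6 / 17.83 = 11.3629 g/cm^3


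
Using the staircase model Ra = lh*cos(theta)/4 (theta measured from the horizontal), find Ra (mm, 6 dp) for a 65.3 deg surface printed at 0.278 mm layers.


Ra = 0.278 * cos(65.3) / 4 = 0.029042 mm


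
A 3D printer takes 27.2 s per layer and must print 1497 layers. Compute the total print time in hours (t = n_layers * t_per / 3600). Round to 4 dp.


t = 1497 * 27.2 / 3600 = 11.3107 hrs


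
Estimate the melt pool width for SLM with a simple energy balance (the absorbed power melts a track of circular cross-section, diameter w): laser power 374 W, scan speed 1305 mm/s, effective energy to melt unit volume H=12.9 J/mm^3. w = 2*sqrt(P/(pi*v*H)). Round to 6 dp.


w = 2*sqrt(374/(pi*1305*12.9)) = 0.168186 mm


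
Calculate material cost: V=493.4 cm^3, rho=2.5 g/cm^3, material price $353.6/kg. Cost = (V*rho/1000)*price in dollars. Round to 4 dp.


Mass = 493.4*2.5/1000 = 1.2335 kg
Cost = 1.2335 * 353.6 = 436.1656 $


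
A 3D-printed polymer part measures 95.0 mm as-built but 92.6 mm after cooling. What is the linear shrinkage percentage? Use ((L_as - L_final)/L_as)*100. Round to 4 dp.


Shrinkage = ((95.0-92.6)/95.0)*100 = 2.5263 %


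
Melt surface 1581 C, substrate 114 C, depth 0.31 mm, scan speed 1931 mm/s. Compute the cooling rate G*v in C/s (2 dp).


G = (1581-114)/0.31 = 4732.25806452 C/mm
CR = 4732.25806452 * 1931 = 9137990.32 C/s


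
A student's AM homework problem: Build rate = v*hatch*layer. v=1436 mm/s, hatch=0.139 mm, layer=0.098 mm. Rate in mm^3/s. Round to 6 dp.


Rate = 1436 * 0.139 * 0.098 = 19.561192 mm^3/s


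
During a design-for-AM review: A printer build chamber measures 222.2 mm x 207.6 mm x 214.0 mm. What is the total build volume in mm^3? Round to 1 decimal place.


V = 222.2 * 207.6 * 214.0 = 9871546.1 mm^3


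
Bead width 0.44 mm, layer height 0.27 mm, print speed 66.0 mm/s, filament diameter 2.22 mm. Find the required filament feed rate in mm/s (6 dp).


Q = 0.44 * 0.27 * 66.0 = 7.8408 mm^3/s
A_fil = pi*(2.22/2)^2 = 3.87075631 mm^2
v_feed = 7.8408 / 3.87075631 = 2.025651 mm/s


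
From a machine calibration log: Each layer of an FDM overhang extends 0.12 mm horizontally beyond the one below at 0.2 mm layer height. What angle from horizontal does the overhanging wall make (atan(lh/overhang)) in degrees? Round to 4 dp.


angle = atan(0.2/0.12) = 59.0362 degrees


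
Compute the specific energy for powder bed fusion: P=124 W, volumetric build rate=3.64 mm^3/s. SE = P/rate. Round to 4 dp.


SE = 124 / 3.64 = 34.0659 J/mm^3


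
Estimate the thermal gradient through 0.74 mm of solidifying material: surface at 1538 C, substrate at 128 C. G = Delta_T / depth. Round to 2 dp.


G = (1538-128)/0.74 = 1905.41 C/mm


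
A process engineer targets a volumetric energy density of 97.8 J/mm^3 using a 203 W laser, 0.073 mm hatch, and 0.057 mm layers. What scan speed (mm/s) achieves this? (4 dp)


v = 203 / (97.8*0.073*0.057) = 498.8379 mm/s


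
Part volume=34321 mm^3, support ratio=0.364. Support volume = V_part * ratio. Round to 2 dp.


V_support = 34321 * 0.364 = 12492.84 mm^3


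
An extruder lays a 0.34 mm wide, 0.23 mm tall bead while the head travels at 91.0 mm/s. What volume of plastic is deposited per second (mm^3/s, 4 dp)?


Rate = 0.34 * 0.23 * 91.0 = 7.1162 mm^3/s


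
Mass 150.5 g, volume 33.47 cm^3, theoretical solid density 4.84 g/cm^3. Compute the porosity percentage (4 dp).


rho_part = 150.5 / 33.47 = 4.49656409 g/cm^3
Porosity = (1 - 4.49656409/4.84)*100 = 7.0958 %


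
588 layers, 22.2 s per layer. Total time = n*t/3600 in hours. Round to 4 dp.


t = 588 * 22.2 / 3600 = 3.626 hrs


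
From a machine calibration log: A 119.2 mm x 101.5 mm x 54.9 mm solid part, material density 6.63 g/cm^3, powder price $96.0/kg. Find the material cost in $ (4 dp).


V = 119.2 * 101.5 * 54.9 = 664224.12 mm^3 = 664.22412 cm^3
Mass = 664.22412 * 6.63 / 1000 = 4.40380592 kg
Cost = 4.40380592 * 96.0 = 422.7654 $


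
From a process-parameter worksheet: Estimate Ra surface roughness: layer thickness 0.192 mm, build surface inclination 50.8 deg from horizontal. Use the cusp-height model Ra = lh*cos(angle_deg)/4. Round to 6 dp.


Ra = 0.192 * cos(50.8) / 4 = 0.030337 mm


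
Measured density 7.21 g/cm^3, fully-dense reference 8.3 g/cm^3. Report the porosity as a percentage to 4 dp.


Porosity = (1-7.21/8.3)*100 = 13.1325 %


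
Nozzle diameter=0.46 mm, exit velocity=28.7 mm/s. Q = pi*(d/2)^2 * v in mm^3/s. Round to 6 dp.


A = pi*(0.46/2)^2 = 0.16619025 mm^2
Q = 0.16619025 * 28.7 = 4.76966 mm^3/s


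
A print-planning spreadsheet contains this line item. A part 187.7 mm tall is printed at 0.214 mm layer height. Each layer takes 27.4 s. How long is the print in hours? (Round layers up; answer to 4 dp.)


Layers = ceil(187.7/0.214) = 878
t = 878 * 27.4 / 3600 = 6.6826 hrs


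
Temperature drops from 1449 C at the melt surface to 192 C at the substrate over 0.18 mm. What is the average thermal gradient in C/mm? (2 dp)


G = (1449-192)/0.18 = 6983.33 C/mm


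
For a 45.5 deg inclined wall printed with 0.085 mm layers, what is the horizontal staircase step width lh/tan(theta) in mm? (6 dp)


step = 0.085 / tan(45.5) = 0.083529 mm


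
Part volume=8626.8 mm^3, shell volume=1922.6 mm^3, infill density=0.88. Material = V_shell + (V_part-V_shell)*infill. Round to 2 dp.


V_infill = (8626.8 - 1922.6) * 0.88 = 5899.7
V_total = 1922.6 + 5899.7 = 7822.3 mm^3


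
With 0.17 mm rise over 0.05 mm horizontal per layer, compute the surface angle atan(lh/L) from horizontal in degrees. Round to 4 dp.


angle = atan(0.17/0.05) = 73.6105 degrees


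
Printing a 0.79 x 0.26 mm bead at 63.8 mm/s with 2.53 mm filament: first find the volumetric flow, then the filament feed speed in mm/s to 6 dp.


Q = 0.79 * 0.26 * 63.8 = 13.10452 mm^3/s
A_fil = pi*(2.53/2)^2 = 5.0272551 mm^2
v_feed = 13.10452 / 5.0272551 = 2.606695 mm/s


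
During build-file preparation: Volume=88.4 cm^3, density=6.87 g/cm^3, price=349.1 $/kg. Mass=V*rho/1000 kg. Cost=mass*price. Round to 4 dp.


Mass = 88.4*6.87/1000 = 0.607308 kg
Cost = 0.607308 * 349.1 = 212.0112 $


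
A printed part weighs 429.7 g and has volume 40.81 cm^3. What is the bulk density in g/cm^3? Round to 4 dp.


rho = 429.7 / 40.81 = 10.5293 g/cm^3


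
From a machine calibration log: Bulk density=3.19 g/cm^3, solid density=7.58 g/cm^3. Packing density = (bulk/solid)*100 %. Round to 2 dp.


Packing = (3.19/7.58)*100 = 42.08 %


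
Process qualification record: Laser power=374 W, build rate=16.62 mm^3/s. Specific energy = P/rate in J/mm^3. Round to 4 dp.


SE = 374 / 16.62 = 22.503 J/mm^3


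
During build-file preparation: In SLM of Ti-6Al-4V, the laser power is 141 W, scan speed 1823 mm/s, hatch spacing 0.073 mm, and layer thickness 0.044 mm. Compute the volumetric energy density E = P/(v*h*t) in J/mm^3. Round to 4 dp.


E = 141 / (1823*0.073*0.044) = 24.08 J/mm^3


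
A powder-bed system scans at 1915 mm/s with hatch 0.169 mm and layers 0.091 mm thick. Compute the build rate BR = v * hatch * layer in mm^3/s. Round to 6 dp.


Rate = 1915 * 0.169 * 0.091 = 29.450785 mm^3/s


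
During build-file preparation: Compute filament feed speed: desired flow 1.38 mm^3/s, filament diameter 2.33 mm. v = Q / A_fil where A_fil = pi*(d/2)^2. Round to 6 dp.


A = pi*(2.33/2)^2 = 4.263848
v = 1.38 / 4.263848 = 0.323651 mm/s


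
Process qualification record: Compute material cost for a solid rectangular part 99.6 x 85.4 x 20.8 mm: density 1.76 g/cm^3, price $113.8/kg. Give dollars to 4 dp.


V = 99.6 * 85.4 * 20.8 = 176921.472 mm^3 = 176.921472 cm^3
Mass = 176.921472 * 1.76 / 1000 = 0.31138179 kg
Cost = 0.31138179 * 113.8 = 35.4352 $


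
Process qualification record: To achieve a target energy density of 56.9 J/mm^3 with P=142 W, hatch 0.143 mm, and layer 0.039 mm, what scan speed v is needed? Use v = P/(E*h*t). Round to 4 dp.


v = 142 / (56.9*0.143*0.039) = 447.4819 mm/s


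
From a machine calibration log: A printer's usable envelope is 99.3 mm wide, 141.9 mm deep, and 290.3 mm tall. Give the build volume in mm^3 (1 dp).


V = 99.3 * 141.9 * 290.3 = 4090521.5 mm^3


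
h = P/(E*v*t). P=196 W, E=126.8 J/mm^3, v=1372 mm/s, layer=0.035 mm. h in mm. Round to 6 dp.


h = 196 / (126.8*1372*0.035) = 0.03219 mm


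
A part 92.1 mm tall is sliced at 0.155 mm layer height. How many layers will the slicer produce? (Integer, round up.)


Layers = ceil(92.1/0.155) = 595


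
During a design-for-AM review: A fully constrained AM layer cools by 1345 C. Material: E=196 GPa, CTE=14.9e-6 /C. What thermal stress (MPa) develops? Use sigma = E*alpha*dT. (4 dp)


sigma = 196*1000 * 14.9e-6 * 1345 = 3927.938 MPa


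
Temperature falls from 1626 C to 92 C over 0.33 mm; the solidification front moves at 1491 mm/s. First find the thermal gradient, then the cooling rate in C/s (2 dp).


G = (1626-92)/0.33 = 4648.48484848 C/mm
CR = 4648.48484848 * 1491 = 6930890.91 C/s


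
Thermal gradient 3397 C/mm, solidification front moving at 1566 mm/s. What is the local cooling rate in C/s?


CR = 3397 * 1566 = 5319702 C/s


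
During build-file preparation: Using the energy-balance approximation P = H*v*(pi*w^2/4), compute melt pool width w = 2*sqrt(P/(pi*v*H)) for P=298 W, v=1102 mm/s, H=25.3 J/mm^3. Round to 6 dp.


w = 2*sqrt(298/(pi*1102*25.3)) = 0.116657 mm


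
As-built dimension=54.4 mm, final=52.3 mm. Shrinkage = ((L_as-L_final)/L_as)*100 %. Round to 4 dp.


Shrinkage = ((54.4-52.3)/54.4)*100 = 3.8603 %


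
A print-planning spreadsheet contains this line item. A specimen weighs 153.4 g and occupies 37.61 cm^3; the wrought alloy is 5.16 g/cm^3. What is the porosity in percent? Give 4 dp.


rho_part = 153.4 / 37.61 = 4.07870247 g/cm^3
Porosity = (1 - 4.07870247/5.16)*100 = 20.9554 %


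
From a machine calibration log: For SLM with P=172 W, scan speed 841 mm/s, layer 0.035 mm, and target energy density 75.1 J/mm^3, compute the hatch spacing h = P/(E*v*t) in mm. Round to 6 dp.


h = 172 / (75.1*841*0.035) = 0.077808 mm


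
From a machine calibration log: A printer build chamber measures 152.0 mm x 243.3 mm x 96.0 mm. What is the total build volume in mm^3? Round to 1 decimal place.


V = 152.0 * 243.3 * 96.0 = 3550233.6 mm^3


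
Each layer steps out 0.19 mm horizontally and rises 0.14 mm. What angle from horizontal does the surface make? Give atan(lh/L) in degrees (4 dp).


angle = atan(0.14/0.19) = 36.3844 degrees


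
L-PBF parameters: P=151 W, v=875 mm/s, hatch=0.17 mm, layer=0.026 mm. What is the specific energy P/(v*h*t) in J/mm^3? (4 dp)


Build rate = 875 * 0.17 * 0.026 = 3.8675 mm^3/s
SE = 151 / 3.8675 = 39.0433 J/mm^3


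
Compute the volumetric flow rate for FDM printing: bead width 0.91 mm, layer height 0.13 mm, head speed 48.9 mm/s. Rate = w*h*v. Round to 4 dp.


Rate = 0.91 * 0.13 * 48.9 = 5.7849 mm^3/s


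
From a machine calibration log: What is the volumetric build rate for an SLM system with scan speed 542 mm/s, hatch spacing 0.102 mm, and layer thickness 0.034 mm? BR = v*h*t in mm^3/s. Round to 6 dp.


Rate = 542 * 0.102 * 0.034 = 1.879656 mm^3/s


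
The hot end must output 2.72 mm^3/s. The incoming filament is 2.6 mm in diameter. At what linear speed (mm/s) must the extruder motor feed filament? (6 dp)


A = pi*(2.6/2)^2 = 5.309292
v = 2.72 / 5.309292 = 0.512309 mm/s


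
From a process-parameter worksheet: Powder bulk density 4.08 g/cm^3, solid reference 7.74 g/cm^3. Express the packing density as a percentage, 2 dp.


Packing = (4.08/7.74)*100 = 52.71 %


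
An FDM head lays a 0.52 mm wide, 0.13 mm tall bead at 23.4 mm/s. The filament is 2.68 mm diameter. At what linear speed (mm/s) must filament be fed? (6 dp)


Q = 0.52 * 0.13 * 23.4 = 1.58184 mm^3/s
A_fil = pi*(2.68/2)^2 = 5.64104377 mm^2
v_feed = 1.58184 / 5.64104377 = 0.280416 mm/s


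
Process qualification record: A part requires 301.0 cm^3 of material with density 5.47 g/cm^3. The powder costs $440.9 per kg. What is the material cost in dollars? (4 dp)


Mass = 301.0*5.47/1000 = 1.64647 kg
Cost = 1.64647 * 440.9 = 725.9286 $


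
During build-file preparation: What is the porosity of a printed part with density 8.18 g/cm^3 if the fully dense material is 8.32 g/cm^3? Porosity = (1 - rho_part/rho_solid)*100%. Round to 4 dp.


Porosity = (1-8.18/8.32)*100 = 1.6827 %


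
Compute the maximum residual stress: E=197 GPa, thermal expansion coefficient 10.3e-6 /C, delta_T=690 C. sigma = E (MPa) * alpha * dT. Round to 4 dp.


sigma = 197*1000 * 10.3e-6 * 690 = 1400.079 MPa


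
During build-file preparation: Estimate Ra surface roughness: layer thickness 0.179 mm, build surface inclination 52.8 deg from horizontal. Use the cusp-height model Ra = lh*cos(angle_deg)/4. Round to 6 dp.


Ra = 0.179 * cos(52.8) / 4 = 0.027056 mm


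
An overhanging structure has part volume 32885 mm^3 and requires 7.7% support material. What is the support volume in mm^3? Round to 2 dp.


V_support = 32885 * 0.077 = 2532.15 mm^3


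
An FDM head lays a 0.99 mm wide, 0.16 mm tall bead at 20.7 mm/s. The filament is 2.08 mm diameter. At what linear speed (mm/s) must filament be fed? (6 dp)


Q = 0.99 * 0.16 * 20.7 = 3.27888 mm^3/s
A_fil = pi*(2.08/2)^2 = 3.39794661 mm^2
v_feed = 3.27888 / 3.39794661 = 0.964959 mm/s


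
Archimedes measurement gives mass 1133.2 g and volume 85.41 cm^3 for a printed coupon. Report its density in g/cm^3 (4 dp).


rho = 1133.2 / 85.41 = 13.2678 g/cm^3


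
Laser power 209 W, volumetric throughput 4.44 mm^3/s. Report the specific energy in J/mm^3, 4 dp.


SE = 209 / 4.44 = 47.0721 J/mm^3


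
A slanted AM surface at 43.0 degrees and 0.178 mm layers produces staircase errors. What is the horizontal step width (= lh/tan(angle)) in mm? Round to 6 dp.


step = 0.178 / tan(43.0) = 0.190882 mm


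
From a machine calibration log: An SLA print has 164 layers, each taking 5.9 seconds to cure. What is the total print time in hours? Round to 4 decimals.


t = 164 * 5.9 / 3600 = 0.2688 hrs


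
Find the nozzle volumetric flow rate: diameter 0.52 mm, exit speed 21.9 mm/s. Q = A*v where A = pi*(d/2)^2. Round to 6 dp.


A = pi*(0.52/2)^2 = 0.21237166 mm^2
Q = 0.21237166 * 21.9 = 4.650939 mm^3/s


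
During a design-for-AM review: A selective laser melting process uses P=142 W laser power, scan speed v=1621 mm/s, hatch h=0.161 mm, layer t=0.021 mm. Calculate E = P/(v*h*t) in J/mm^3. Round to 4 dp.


E = 142 / (1621*0.161*0.021) = 25.9096 J/mm^3


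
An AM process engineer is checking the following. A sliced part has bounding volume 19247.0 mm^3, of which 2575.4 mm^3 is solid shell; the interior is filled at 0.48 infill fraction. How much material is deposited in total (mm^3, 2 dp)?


V_infill = (19247.0 - 2575.4) * 0.48 = 8002.37
V_total = 2575.4 + 8002.37 = 10577.77 mm^3


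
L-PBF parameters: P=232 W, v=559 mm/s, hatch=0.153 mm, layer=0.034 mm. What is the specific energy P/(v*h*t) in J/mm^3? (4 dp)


Build rate = 559 * 0.153 * 0.034 = 2.907918 mm^3/s
SE = 232 / 2.907918 = 79.7822 J/mm^3


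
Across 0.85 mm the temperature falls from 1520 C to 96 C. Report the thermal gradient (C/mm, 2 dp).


G = (1520-96)/0.85 = 1675.29 C/mm


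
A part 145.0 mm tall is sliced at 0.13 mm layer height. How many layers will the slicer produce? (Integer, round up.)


Layers = ceil(145.0/0.13) = 1116


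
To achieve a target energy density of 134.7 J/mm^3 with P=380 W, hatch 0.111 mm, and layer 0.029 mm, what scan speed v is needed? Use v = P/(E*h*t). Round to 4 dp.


v = 380 / (134.7*0.111*0.029) = 876.3852 mm/s


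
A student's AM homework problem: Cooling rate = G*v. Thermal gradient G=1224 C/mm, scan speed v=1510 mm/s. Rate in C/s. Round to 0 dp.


CR = 1224 * 1510 = 1848240 C/s


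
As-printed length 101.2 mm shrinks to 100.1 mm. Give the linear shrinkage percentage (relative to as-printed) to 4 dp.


Shrinkage = ((101.2-100.1)/101.2)*100 = 1.087 %


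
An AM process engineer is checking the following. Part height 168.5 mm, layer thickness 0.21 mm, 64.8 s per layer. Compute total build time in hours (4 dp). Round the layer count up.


Layers = ceil(168.5/0.21) = 803
t = 803 * 64.8 / 3600 = 14.454 hrs


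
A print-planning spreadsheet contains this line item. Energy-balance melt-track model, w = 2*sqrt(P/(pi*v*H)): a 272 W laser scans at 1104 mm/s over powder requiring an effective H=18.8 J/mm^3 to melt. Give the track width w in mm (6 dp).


w = 2*sqrt(272/(pi*1104*18.8)) = 0.129174 mm


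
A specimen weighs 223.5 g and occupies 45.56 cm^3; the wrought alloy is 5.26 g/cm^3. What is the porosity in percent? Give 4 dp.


rho_part = 223.5 / 45.56 = 4.90561896 g/cm^3
Porosity = (1 - 4.90561896/5.26)*100 = 6.7373 %


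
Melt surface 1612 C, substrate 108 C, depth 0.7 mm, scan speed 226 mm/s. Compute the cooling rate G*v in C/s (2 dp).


G = (1612-108)/0.7 = 2148.57142857 C/mm
CR = 2148.57142857 * 226 = 485577.14 C/s


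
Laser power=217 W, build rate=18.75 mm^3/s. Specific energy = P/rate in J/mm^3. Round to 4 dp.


SE = 217 / 18.75 = 11.5733 J/mm^3


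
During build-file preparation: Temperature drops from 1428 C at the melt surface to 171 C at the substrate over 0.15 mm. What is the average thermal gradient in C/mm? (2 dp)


G = (1428-171)/0.15 = 8380.0 C/mm


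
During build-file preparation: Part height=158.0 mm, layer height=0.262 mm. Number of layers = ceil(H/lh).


Layers = ceil(158.0/0.262) = 604


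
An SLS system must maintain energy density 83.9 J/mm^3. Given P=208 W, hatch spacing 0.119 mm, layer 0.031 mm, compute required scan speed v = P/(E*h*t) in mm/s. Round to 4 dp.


v = 208 / (83.9*0.119*0.031) = 672.0363 mm/s


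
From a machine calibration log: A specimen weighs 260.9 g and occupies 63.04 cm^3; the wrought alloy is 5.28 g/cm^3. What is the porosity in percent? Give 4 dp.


rho_part = 260.9 / 63.04 = 4.13864213 g/cm^3
Porosity = (1 - 4.13864213/5.28)*100 = 21.6166 %


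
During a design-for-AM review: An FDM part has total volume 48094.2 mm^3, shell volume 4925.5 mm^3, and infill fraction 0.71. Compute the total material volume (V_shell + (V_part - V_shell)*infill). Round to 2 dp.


V_infill = (48094.2 - 4925.5) * 0.71 = 30649.78
V_total = 4925.5 + 30649.78 = 35575.28 mm^3


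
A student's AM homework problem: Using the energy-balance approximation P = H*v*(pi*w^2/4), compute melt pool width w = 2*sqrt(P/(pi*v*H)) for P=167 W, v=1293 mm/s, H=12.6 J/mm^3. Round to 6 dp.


w = 2*sqrt(167/(pi*1293*12.6)) = 0.114243 mm


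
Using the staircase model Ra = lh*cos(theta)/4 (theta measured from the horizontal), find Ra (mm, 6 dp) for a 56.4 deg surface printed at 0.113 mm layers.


Ra = 0.113 * cos(56.4) / 4 = 0.015633 mm


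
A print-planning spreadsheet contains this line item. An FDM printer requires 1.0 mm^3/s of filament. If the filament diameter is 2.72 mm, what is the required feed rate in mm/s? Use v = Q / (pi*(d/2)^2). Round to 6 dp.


A = pi*(2.72/2)^2 = 5.81069
v = 1.0 / 5.81069 = 0.172097 mm/s


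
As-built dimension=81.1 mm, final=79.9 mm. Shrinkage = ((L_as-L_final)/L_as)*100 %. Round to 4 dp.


Shrinkage = ((81.1-79.9)/81.1)*100 = 1.4797 %


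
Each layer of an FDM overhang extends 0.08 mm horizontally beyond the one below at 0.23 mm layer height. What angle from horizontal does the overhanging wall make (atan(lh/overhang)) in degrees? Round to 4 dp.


angle = atan(0.23/0.08) = 70.821 degrees


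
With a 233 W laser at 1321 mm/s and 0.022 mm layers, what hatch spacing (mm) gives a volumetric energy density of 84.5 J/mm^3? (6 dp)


h = 233 / (84.5*1321*0.022) = 0.09488 mm


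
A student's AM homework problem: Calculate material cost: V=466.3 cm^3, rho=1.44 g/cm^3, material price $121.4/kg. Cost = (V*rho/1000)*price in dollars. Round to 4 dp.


Mass = 466.3*1.44/1000 = 0.671472 kg
Cost = 0.671472 * 121.4 = 81.5167 $


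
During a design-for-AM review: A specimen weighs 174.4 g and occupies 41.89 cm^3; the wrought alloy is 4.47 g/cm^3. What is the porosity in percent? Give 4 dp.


rho_part = 174.4 / 41.89 = 4.16328479 g/cm^3
Porosity = (1 - 4.16328479/4.47)*100 = 6.8616 %


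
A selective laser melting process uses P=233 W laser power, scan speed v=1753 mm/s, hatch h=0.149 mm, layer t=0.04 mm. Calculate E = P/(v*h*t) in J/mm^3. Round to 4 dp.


E = 233 / (1753*0.149*0.04) = 22.3012 J/mm^3


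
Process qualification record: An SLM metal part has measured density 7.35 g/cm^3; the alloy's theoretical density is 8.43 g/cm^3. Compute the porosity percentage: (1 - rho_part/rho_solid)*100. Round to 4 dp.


Porosity = (1-7.35/8.43)*100 = 12.8114 %


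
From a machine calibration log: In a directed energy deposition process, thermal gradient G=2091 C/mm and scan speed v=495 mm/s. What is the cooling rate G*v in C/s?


CR = 2091 * 495 = 1035045 C/s


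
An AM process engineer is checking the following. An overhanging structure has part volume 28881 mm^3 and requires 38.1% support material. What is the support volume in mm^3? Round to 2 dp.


V_support = 28881 * 0.381 = 11003.66 mm^3


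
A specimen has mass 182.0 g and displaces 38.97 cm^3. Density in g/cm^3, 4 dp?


rho = 182.0 / 38.97 = 4.6703 g/cm^3


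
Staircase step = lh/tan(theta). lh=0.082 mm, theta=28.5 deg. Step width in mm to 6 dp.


step = 0.082 / tan(28.5) = 0.151025 mm


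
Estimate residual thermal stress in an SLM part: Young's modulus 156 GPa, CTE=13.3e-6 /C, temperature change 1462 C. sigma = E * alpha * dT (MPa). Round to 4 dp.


sigma = 156*1000 * 13.3e-6 * 1462 = 3033.3576 MPa


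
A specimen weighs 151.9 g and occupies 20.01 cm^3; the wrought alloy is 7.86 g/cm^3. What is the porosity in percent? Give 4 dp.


rho_part = 151.9 / 20.01 = 7.5912044 g/cm^3
Porosity = (1 - 7.5912044/7.86)*100 = 3.4198 %


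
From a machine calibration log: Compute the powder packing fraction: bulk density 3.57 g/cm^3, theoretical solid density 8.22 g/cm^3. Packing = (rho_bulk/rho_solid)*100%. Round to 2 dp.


Packing = (3.57/8.22)*100 = 43.43 %


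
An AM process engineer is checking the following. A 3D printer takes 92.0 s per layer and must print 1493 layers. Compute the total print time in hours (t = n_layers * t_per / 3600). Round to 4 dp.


t = 1493 * 92.0 / 3600 = 38.1544 hrs


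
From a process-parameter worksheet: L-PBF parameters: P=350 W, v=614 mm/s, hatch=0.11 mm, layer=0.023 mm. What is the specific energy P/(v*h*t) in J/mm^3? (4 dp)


Build rate = 614 * 0.11 * 0.023 = 1.55342 mm^3/s
SE = 350 / 1.55342 = 225.3093 J/mm^3


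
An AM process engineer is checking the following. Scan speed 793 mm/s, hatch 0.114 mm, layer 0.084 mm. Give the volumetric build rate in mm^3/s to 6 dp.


Rate = 793 * 0.114 * 0.084 = 7.593768 mm^3/s


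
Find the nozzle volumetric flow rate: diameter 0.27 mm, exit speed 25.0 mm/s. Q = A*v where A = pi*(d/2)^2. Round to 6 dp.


A = pi*(0.27/2)^2 = 0.05725553 mm^2
Q = 0.05725553 * 25.0 = 1.431388 mm^3/s


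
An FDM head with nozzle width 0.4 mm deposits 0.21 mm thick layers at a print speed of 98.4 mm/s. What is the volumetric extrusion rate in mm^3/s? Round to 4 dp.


Rate = 0.4 * 0.21 * 98.4 = 8.2656 mm^3/s


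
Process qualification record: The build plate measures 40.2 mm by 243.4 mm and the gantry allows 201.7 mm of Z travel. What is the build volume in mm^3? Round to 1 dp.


V = 40.2 * 243.4 * 201.7 = 1973570.0 mm^3


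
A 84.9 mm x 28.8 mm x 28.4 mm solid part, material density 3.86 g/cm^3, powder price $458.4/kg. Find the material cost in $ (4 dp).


V = 84.9 * 28.8 * 28.4 = 69441.408 mm^3 = 69.441408 cm^3
Mass = 69.441408 * 3.86 / 1000 = 0.26804383 kg
Cost = 0.26804383 * 458.4 = 122.8713 $


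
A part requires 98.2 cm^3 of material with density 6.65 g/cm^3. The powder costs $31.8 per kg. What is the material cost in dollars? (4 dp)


Mass = 98.2*6.65/1000 = 0.65303 kg
Cost = 0.65303 * 31.8 = 20.7664 $


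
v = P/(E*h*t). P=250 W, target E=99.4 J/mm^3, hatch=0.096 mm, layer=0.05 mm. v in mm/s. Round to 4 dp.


v = 250 / (99.4*0.096*0.05) = 523.9772 mm/s


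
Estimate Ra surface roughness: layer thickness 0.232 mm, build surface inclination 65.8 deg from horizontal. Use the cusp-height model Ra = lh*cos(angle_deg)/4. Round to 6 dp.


Ra = 0.232 * cos(65.8) / 4 = 0.023776 mm


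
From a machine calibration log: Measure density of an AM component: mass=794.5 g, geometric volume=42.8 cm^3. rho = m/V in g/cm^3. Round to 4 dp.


rho = 794.5 / 42.8 = 18.5631 g/cm^3


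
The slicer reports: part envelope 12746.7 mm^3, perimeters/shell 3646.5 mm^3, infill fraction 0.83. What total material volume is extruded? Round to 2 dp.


V_infill = (12746.7 - 3646.5) * 0.83 = 7553.17
V_total = 3646.5 + 7553.17 = 11199.67 mm^3


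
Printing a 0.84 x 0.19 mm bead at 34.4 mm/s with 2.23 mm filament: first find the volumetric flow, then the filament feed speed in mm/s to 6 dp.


Q = 0.84 * 0.19 * 34.4 = 5.49024 mm^3/s
A_fil = pi*(2.23/2)^2 = 3.90570653 mm^2
v_feed = 5.49024 / 3.90570653 = 1.405697 mm/s


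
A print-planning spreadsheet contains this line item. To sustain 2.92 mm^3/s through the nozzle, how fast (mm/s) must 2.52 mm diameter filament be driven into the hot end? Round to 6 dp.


A = pi*(2.52/2)^2 = 4.987592
v = 2.92 / 4.987592 = 0.585453 mm/s


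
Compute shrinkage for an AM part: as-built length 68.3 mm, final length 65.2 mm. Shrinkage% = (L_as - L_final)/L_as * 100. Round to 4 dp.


Shrinkage = ((68.3-65.2)/68.3)*100 = 4.5388 %


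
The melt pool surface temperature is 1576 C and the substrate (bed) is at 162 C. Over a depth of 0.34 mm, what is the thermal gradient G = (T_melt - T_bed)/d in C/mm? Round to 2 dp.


G = (1576-162)/0.34 = 4158.82 C/mm


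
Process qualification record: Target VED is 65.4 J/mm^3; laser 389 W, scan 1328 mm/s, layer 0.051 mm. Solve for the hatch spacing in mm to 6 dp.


h = 389 / (65.4*1328*0.051) = 0.087822 mm


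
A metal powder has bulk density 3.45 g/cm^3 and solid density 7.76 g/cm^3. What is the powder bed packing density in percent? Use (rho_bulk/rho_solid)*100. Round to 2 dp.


Packing = (3.45/7.76)*100 = 44.46 %


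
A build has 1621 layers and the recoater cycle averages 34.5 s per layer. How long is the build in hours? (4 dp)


t = 1621 * 34.5 / 3600 = 15.5346 hrs


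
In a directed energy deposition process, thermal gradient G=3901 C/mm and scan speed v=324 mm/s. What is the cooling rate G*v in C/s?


CR = 3901 * 324 = 1263924 C/s


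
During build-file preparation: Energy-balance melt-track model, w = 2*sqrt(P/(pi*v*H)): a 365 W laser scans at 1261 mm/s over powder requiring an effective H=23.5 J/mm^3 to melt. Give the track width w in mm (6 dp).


w = 2*sqrt(365/(pi*1261*23.5)) = 0.12523 mm


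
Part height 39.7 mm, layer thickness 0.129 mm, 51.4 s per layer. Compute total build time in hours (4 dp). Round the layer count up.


Layers = ceil(39.7/0.129) = 308
t = 308 * 51.4 / 3600 = 4.3976 hrs


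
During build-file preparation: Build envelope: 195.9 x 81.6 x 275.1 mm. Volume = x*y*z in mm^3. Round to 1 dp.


V = 195.9 * 81.6 * 275.1 = 4397594.5 mm^3


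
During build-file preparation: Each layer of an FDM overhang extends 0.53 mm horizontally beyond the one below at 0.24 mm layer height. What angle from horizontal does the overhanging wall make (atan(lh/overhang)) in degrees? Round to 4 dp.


angle = atan(0.24/0.53) = 24.3625 degrees


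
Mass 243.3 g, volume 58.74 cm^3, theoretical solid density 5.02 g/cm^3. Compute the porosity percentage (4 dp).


rho_part = 243.3 / 58.74 = 4.14198161 g/cm^3
Porosity = (1 - 4.14198161/5.02)*100 = 17.4904 %


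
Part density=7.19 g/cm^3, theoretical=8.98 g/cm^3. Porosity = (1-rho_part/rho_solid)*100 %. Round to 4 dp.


Porosity = (1-7.19/8.98)*100 = 19.9332 %


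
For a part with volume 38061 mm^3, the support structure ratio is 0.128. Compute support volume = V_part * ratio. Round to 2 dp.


V_support = 38061 * 0.128 = 4871.81 mm^3


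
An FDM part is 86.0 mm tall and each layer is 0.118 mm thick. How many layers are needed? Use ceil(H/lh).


Layers = ceil(86.0/0.118) = 729


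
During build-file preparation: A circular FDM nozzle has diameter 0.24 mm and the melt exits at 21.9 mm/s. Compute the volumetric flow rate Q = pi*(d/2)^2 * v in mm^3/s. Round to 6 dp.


A = pi*(0.24/2)^2 = 0.04523893 mm^2
Q = 0.04523893 * 21.9 = 0.990733 mm^3/s


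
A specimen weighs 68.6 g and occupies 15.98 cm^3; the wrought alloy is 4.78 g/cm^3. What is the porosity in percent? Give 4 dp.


rho_part = 68.6 / 15.98 = 4.29286608 g/cm^3
Porosity = (1 - 4.29286608/4.78)*100 = 10.1911 %


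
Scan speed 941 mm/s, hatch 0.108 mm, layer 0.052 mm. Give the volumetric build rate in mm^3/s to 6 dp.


Rate = 941 * 0.108 * 0.052 = 5.284656 mm^3/s


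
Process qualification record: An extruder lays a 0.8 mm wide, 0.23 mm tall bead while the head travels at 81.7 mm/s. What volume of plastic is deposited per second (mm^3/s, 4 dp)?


Rate = 0.8 * 0.23 * 81.7 = 15.0328 mm^3/s


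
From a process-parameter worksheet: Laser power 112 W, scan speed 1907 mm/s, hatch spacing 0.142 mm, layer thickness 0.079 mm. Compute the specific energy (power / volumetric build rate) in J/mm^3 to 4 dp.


Build rate = 1907 * 0.142 * 0.079 = 21.392726 mm^3/s
SE = 112 / 21.392726 = 5.2354 J/mm^3


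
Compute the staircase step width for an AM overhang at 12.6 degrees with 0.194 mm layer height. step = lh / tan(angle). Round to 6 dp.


step = 0.194 / tan(12.6) = 0.867906 mm


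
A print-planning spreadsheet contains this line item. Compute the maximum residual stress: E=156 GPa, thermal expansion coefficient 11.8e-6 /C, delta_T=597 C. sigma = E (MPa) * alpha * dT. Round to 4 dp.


sigma = 156*1000 * 11.8e-6 * 597 = 1098.9576 MPa


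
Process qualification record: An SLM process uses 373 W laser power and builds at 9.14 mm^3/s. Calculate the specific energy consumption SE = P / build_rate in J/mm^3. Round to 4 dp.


SE = 373 / 9.14 = 40.8096 J/mm^3


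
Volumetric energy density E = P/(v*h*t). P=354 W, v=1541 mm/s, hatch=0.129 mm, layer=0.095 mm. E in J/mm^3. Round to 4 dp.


E = 354 / (1541*0.129*0.095) = 18.7451 J/mm^3


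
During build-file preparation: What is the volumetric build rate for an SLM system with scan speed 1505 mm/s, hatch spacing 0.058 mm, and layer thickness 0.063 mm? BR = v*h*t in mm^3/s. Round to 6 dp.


Rate = 1505 * 0.058 * 0.063 = 5.49927 mm^3/s


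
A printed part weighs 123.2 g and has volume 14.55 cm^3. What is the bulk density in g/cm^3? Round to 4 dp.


rho = 123.2 / 14.55 = 8.4674 g/cm^3


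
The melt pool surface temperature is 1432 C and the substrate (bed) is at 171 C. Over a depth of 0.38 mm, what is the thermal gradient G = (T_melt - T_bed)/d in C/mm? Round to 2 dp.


G = (1432-171)/0.38 = 3318.42 C/mm


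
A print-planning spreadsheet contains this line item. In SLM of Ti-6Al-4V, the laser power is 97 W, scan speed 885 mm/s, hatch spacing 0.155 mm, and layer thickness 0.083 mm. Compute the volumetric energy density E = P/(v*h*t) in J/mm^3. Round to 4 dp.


E = 97 / (885*0.155*0.083) = 8.5196 J/mm^3


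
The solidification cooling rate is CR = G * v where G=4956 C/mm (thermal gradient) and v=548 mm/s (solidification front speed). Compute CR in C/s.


CR = 4956 * 548 = 2715888 C/s


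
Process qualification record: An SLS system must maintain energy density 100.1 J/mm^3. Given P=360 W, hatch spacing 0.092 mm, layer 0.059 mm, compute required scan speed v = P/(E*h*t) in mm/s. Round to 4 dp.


v = 360 / (100.1*0.092*0.059) = 662.5651 mm/s


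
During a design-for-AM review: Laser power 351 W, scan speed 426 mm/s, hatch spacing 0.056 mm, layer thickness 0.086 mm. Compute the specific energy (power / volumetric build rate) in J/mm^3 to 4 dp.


Build rate = 426 * 0.056 * 0.086 = 2.051616 mm^3/s
SE = 351 / 2.051616 = 171.0846 J/mm^3


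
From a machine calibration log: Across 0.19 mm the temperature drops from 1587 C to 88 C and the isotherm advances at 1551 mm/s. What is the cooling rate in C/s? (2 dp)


G = (1587-88)/0.19 = 7889.47368421 C/mm
CR = 7889.47368421 * 1551 = 12236573.68 C/s


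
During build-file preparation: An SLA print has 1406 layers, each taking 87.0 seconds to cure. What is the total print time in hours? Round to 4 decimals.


t = 1406 * 87.0 / 3600 = 33.9783 hrs


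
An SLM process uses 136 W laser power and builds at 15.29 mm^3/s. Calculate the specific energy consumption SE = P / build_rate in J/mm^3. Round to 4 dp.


SE = 136 / 15.29 = 8.8947 J/mm^3


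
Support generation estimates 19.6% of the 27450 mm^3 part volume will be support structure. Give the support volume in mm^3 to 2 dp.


V_support = 27450 * 0.196 = 5380.2 mm^3


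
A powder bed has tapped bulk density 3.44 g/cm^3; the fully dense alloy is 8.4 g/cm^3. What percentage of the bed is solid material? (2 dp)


Packing = (3.44/8.4)*100 = 40.95 %


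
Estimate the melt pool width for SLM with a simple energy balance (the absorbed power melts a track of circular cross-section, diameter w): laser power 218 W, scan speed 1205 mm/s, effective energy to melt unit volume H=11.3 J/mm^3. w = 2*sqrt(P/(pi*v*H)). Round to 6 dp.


w = 2*sqrt(218/(pi*1205*11.3)) = 0.142774 mm


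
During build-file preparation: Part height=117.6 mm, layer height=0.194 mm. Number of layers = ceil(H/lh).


Layers = ceil(117.6/0.194) = 607


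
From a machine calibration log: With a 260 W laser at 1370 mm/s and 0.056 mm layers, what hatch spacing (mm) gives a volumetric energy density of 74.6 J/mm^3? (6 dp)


h = 260 / (74.6*1370*0.056) = 0.045428 mm


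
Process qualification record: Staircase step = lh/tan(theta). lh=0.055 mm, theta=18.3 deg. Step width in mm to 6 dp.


step = 0.055 / tan(18.3) = 0.166305 mm


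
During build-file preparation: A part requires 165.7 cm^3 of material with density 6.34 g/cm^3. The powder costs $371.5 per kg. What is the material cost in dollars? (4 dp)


Mass = 165.7*6.34/1000 = 1.050538 kg
Cost = 1.050538 * 371.5 = 390.2749 $


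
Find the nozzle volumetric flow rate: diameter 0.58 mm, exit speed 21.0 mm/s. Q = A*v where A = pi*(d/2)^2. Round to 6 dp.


A = pi*(0.58/2)^2 = 0.26420794 mm^2
Q = 0.26420794 * 21.0 = 5.548367 mm^3/s


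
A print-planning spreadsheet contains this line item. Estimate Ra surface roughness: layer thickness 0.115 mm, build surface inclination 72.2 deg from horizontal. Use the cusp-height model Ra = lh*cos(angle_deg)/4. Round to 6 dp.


Ra = 0.115 * cos(72.2) / 4 = 0.008789 mm


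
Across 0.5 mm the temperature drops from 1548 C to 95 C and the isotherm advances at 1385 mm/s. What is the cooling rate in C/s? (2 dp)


G = (1548-95)/0.5 = 2906.0 C/mm
CR = 2906.0 * 1385 = 4024810.0 C/s


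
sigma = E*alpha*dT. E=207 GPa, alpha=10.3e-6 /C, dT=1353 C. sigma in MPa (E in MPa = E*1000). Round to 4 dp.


sigma = 207*1000 * 10.3e-6 * 1353 = 2884.7313 MPa


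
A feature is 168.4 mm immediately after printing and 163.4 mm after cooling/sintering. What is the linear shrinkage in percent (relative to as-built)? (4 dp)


Shrinkage = ((168.4-163.4)/168.4)*100 = 2.9691 %
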